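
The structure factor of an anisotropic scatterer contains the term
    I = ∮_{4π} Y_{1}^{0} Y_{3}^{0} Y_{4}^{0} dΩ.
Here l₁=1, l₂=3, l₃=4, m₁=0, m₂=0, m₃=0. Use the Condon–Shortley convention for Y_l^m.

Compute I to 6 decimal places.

Rules hold: Σm=0, L=8 even, 2≤4≤4.
N = 3·7·9 = 189
Δ = 0!·2!·6!/9! = 1/252
Racah Σ t=0..0: t=0:+1/36 = 1/36
⇒ 3j(1 3 4; 0 0 0)² = 4/63, sgn +1
(m-triple is (0,0,0) — same symbol as above.)
4πI² = N·(3j₀)²·(3jₘ)² = 16/21
I = +1·√(0.761905/4π) = 0.24623252

0.246233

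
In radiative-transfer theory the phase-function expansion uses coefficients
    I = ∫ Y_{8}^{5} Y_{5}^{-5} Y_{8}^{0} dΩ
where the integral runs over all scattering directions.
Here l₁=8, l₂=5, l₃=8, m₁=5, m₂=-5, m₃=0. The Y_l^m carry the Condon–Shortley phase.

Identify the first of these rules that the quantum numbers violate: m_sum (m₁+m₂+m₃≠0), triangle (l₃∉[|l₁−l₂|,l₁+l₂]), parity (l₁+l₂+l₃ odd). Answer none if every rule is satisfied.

azimuthal sum: 5 − 5 + 0 = 0  ✓
3 ≤ 8 ≤ 13 (triangle on l)  ✓
L = 8 + 5 + 8 = 21 (odd)  ✗

parity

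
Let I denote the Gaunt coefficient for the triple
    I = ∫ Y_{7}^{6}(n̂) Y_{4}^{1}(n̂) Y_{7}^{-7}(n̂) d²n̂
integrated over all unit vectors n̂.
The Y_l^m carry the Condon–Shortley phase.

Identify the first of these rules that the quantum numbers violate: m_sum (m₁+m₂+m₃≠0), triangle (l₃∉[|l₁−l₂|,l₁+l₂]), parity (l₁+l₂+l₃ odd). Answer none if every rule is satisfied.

Σmᵢ = 0  ✓
l₃∈[|l₁−l₂|,l₁+l₂]=[3,11], have l₃=7  ✓
Σlᵢ = 18 ⇒ even  ✓

none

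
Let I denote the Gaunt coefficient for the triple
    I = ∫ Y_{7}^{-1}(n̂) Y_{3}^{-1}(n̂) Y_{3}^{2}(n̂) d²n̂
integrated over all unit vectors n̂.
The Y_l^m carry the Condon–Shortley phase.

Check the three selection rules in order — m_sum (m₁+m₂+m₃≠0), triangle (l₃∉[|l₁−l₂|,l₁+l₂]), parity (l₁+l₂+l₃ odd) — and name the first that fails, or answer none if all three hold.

triangle

m₁+m₂+m₃ = -1 − 1 + 2 = 0  ✓
triangle: |7−3|=4 ≤ l₃=3 ≤ 7+3=10  ✗
parity: l₁+l₂+l₃ = 13 is odd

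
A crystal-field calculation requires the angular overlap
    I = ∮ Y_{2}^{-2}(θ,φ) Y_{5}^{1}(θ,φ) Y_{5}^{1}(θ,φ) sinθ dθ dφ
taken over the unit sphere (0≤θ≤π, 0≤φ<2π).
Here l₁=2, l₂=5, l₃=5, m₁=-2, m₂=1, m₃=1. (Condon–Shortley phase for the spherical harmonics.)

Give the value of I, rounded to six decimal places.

0.198089

Checks pass: Σm=0; 12 even; l₃=5∈[3,7].
(2·2+1)(2·5+1)(2·5+1) = 605
Δ: 2! 2! 8! / 13! → 1/38610
sum: t=0:+1/2880 t=1:−1/576 t=2:+1/2880 = -1/960
3j²(2 5 5; 0 0 0) = Δ·Π!·Σ² = 10/429  (sign +1)
sum: t=2:+1/2304 = 1/2304
3j²(2 5 5; -2 1 1) = Δ·Π!·Σ² = 5/143  (sign +1)
combine: 4πI² = 605·10/429·5/143 = 250/507
take √, sign +1: I = 0.19808933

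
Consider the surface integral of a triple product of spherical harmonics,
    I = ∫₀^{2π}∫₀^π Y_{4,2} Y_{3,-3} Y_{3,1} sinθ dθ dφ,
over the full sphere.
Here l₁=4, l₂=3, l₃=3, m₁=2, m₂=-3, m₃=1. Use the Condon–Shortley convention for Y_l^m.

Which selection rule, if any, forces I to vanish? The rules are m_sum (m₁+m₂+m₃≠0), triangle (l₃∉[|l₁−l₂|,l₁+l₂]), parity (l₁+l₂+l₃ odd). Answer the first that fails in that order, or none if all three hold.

m₁+m₂+m₃ = 2 − 3 + 1 = 0  ✓
triangle: |4−3|=1 ≤ l₃=3 ≤ 4+3=7  ✓
parity: l₁+l₂+l₃ = 10 is even  ✓

none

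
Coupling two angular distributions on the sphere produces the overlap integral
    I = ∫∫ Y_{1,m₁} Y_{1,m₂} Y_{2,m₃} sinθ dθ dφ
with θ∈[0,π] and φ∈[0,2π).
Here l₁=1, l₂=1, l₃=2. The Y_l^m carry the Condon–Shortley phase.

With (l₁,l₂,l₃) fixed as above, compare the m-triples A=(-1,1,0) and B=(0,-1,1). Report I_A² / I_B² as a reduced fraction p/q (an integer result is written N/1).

1/3

Shared (l₁,l₂,l₃)=(1,1,2): N and (l;000)² cancel in I_A²/I_B².
A: Δ = 0!·2!·2!/5! = 1/30; Racah Σ t=0..0: t=0:+1/4 = 1/4; ⇒ 3j(1 1 2; -1 1 0)² = 1/30, sgn +1
B: Δ = 0!·2!·2!/5! = 1/30; Racah Σ t=0..0: t=0:+1/2 = 1/2; ⇒ 3j(1 1 2; 0 -1 1)² = 1/10, sgn -1
I_A²/I_B² = (1/30)/(1/10) = 1/3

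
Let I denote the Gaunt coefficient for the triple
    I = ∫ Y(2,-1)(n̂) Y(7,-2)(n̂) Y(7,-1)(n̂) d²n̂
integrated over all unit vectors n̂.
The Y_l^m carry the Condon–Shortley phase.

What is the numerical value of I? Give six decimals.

Σmᵢ = -4 ≠ 0, so the φ-integral vanishes; I = 0

0.000000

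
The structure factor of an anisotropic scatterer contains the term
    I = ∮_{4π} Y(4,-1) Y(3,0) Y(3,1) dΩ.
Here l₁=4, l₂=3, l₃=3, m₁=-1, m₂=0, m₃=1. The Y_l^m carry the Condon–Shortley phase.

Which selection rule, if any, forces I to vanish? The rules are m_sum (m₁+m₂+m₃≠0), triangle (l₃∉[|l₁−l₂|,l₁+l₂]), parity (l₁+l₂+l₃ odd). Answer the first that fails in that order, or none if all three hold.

m₁+m₂+m₃ = -1 + 0 + 1 = 0  ✓
triangle: |4−3|=1 ≤ l₃=3 ≤ 4+3=7  ✓
parity: l₁+l₂+l₃ = 10 is even  ✓

none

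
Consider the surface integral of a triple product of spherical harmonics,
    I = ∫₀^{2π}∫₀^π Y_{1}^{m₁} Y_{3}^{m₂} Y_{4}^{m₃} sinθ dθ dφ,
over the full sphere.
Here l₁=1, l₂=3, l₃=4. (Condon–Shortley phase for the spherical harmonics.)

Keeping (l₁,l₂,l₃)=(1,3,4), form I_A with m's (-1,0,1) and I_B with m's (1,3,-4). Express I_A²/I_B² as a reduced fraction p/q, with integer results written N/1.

5/14

Same 1,3,4: normalisation and zero-m 3j drop out of the ratio.
A: Δ: 0! 2! 6! / 9! → 1/252; sum: t=0:+1/72 = 1/72; 3j²(1 3 4; -1 0 1) = Δ·Π!·Σ² = 5/126  (sign -1)
B: Δ: 0! 2! 6! / 9! → 1/252; sum: t=0:+1/1440 = 1/1440; 3j²(1 3 4; 1 3 -4) = Δ·Π!·Σ² = 1/9  (sign +1)
I_A²/I_B² = (5/126)/(1/9) = 5/14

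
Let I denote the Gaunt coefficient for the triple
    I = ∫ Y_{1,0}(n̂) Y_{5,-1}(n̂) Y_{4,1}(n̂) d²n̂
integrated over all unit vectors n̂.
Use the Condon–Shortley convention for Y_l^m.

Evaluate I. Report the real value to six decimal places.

Checks pass: Σm=0; 10 even; l₃=4∈[4,6].
(2·1+1)(2·5+1)(2·4+1) = 297
Δ: 2! 0! 8! / 11! → 1/495
sum: t=1:−1/576 = -1/576
3j²(1 5 4; 0 0 0) = Δ·Π!·Σ² = 5/99  (sign -1)
sum: t=1:−1/720 = -1/720
3j²(1 5 4; 0 -1 1) = Δ·Π!·Σ² = 8/165  (sign +1)
combine: 4πI² = 297·5/99·8/165 = 8/11
take √, sign -1: I = -0.24057125

-0.240571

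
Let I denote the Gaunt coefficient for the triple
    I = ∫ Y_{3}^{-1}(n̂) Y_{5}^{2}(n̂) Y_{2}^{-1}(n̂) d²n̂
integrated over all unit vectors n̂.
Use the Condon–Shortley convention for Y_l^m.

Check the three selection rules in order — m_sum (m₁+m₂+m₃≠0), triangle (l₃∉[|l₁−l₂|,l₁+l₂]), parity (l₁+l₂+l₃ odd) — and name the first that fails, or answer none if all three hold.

none

azimuthal sum: -1 + 2 − 1 = 0  ✓
2 ≤ 2 ≤ 8 (triangle on l)  ✓
L = 3 + 5 + 2 = 10 (even)  ✓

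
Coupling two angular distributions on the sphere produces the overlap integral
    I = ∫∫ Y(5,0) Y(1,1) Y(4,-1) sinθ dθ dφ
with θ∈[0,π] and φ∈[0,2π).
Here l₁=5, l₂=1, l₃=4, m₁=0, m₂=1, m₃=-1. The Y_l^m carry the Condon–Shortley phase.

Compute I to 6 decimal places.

Rules hold: Σm=0, L=10 even, 4≤4≤6.
N = 11·3·9 = 297
Δ = 2!·8!·0!/11! = 1/495
Racah Σ t=1..1: t=1:−1/576 = -1/576
⇒ 3j(5 1 4; 0 0 0)² = 5/99, sgn -1
Racah Σ t=2..2: t=2:+1/1440 = 1/1440
⇒ 3j(5 1 4; 0 1 -1)² = 2/99, sgn -1
4πI² = N·(3j₀)²·(3jₘ)² = 10/33
I = +1·√(0.30303/4π) = 0.15528807

0.155288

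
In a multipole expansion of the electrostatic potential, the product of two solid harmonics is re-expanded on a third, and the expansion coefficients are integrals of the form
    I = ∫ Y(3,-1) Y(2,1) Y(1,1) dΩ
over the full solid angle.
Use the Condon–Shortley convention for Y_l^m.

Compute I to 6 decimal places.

-1 + 1 + 1 = 1 ≠ 0: azimuthal integral kills it; I = 0

0.000000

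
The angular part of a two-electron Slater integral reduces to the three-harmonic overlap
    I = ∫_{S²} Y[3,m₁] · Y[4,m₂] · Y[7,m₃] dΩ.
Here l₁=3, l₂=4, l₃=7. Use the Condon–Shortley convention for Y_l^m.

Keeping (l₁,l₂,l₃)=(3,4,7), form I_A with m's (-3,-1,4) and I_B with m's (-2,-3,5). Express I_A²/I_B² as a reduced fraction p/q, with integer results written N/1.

Shared (l₁,l₂,l₃)=(3,4,7): N and (l;000)² cancel in I_A²/I_B².
A: Δ = 0!·6!·8!/15! = 1/45045; Racah Σ t=0..0: t=0:+1/518400 = 1/518400; ⇒ 3j(3 4 7; -3 -1 4)² = 2/195, sgn -1
B: Δ = 0!·6!·8!/15! = 1/45045; Racah Σ t=0..0: t=0:+1/604800 = 1/604800; ⇒ 3j(3 4 7; -2 -3 5)² = 16/455, sgn +1
I_A²/I_B² = (2/195)/(16/455) = 7/24

7/24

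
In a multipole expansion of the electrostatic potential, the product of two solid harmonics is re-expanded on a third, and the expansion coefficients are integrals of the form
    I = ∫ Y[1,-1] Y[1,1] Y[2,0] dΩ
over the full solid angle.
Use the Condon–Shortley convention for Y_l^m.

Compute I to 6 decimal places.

Rules hold: Σm=0, L=4 even, 0≤2≤2.
N = 3·3·5 = 45
Δ = 0!·2!·2!/5! = 1/30
Racah Σ t=0..0: t=0:+1/1 = 1/1
⇒ 3j(1 1 2; 0 0 0)² = 2/15, sgn +1
Racah Σ t=0..0: t=0:+1/4 = 1/4
⇒ 3j(1 1 2; -1 1 0)² = 1/30, sgn +1
4πI² = N·(3j₀)²·(3jₘ)² = 1/5
I = +1·√(0.2/4π) = 0.12615663

0.126157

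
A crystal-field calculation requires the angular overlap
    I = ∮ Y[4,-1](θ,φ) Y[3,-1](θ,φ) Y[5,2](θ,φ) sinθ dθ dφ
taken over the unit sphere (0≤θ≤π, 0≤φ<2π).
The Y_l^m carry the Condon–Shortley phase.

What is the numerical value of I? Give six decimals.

0.148044

m-sum 0 ✓  L=12 even ✓  1≤5≤7 ✓
Π(2lᵢ+1) = 9×7×11 = 693
triangle coeff Δ(4,3,5) = 1/180180
Σ_t [0,2]: t=0:+1/576 t=1:−1/144 t=2:+1/576 = -1/288
(3j)²=20/1001 [(4 3 5; 0 0 0)], sign=+1
Σ_t [0,2]: t=0:+1/960 t=1:−1/288 t=2:+1/1728 = -1/540
(3j)²=128/6435 [(4 3 5; -1 -1 2)], sign=+1
⇒ 4πI² = 512/1859
I = (+1)√(512/1859/(4π)) = 0.14804384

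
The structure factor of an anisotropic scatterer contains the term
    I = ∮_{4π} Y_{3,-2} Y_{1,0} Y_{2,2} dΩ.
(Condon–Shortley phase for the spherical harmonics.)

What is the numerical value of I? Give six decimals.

0.184674

Checks pass: Σm=0; 6 even; l₃=2∈[2,4].
(2·3+1)(2·1+1)(2·2+1) = 105
Δ: 2! 4! 0! / 7! → 1/105
sum: t=1:−1/4 = -1/4
3j²(3 1 2; 0 0 0) = Δ·Π!·Σ² = 3/35  (sign -1)
sum: t=1:−1/24 = -1/24
3j²(3 1 2; -2 0 2) = Δ·Π!·Σ² = 1/21  (sign -1)
combine: 4πI² = 105·3/35·1/21 = 3/7
take √, sign +1: I = 0.18467439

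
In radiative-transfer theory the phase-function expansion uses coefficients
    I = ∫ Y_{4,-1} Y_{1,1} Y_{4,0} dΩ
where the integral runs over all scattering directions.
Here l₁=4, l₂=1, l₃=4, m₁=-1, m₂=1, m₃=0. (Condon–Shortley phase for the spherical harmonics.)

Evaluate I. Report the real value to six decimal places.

0.000000

Σlᵢ=9 odd — θ-integrand is odd under cosθ→−cosθ; I=0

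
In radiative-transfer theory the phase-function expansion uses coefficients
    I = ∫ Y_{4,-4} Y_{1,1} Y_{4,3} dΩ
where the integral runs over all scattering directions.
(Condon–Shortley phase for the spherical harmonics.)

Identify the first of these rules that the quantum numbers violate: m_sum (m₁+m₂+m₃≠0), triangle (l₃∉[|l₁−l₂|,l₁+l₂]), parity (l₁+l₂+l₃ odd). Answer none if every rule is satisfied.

m₁+m₂+m₃ = -4 + 1 + 3 = 0  ✓
triangle: |4−1|=3 ≤ l₃=4 ≤ 4+1=5  ✓
parity: l₁+l₂+l₃ = 9 is odd  ✗

parity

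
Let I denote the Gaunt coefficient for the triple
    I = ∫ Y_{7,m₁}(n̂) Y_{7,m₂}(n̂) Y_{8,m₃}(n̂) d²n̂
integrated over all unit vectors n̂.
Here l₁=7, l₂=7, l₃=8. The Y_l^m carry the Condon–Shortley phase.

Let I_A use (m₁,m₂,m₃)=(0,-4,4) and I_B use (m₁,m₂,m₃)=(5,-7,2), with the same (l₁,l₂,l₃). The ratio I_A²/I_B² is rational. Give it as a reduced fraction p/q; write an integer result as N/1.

361/780

Shared (l₁,l₂,l₃)=(7,7,8): N and (l;000)² cancel in I_A²/I_B².
A: Δ = 6!·8!·8!/23! = 1/22086194130; Racah Σ t=0..3: t=0:+1/2612736000 t=1:−1/248832000 t=2:+1/174182400 t=3:−1/836075520 = 19/20901888000; ⇒ 3j(7 7 8; 0 -4 4)² = 133/50830, sgn +1
B: Δ = 6!·8!·8!/23! = 1/22086194130; Racah Σ t=0..0: t=0:+1/41803776000 = 1/41803776000; ⇒ 3j(7 7 8; 5 -7 2)² = 42/7429, sgn +1
I_A²/I_B² = (133/50830)/(42/7429) = 361/780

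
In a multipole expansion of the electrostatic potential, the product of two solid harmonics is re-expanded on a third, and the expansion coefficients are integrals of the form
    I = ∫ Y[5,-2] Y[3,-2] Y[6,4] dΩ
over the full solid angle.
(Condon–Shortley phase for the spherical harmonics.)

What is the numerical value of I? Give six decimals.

Checks pass: Σm=0; 14 even; l₃=6∈[2,8].
(2·5+1)(2·3+1)(2·6+1) = 1001
Δ: 2! 8! 4! / 15! → 1/675675
sum: t=0:+1/8640 t=1:−1/2304 t=2:+1/8640 = -7/34560
3j²(5 3 6; 0 0 0) = Δ·Π!·Σ² = 7/429  (sign -1)
sum: t=0:+1/60480 t=1:−1/34560 = -1/80640
3j²(5 3 6; -2 -2 4) = Δ·Π!·Σ² = 6/1001  (sign -1)
combine: 4πI² = 1001·7/429·6/1001 = 14/143
take √, sign +1: I = 0.08826552

0.088266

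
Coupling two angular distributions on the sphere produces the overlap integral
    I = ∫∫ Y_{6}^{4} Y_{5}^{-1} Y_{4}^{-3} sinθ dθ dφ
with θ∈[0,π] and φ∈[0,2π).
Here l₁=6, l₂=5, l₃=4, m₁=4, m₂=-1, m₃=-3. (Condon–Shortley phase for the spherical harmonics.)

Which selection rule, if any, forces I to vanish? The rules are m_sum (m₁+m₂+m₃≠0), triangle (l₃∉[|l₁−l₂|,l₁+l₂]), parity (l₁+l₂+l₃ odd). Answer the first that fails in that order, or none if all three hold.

parity

m₁+m₂+m₃ = 4 − 1 − 3 = 0  ✓
triangle: |6−5|=1 ≤ l₃=4 ≤ 6+5=11  ✓
parity: l₁+l₂+l₃ = 15 is odd  ✗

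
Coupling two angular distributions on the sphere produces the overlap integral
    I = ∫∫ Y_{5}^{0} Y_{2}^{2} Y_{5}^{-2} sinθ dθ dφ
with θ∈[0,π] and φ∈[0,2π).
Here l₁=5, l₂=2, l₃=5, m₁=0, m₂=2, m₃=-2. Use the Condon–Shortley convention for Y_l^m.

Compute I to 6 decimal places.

m-sum 0 ✓  L=12 even ✓  3≤5≤7 ✓
Π(2lᵢ+1) = 11×5×11 = 605
triangle coeff Δ(5,2,5) = 1/38610
Σ_t [0,2]: t=0:+1/2880 t=1:−1/576 t=2:+1/2880 = -1/960
(3j)²=10/429 [(5 2 5; 0 0 0)], sign=+1
Σ_t [2,2]: t=2:+1/2880 = 1/2880
(3j)²=14/429 [(5 2 5; 0 2 -2)], sign=-1
⇒ 4πI² = 700/1521
I = (-1)√(700/1521/(4π)) = -0.19137248

-0.191372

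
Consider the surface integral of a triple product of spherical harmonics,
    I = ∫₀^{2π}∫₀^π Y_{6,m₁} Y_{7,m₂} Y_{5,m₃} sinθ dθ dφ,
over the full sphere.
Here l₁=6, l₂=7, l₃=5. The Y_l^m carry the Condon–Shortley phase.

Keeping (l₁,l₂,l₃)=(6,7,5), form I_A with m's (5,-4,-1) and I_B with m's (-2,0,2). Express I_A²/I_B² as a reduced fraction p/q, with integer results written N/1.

Shared (l₁,l₂,l₃)=(6,7,5): N and (l;000)² cancel in I_A²/I_B².
A: Δ = 8!·4!·6!/19! = 1/174594420; Racah Σ t=0..1: t=0:+1/8709120 t=1:−1/5806080 = -1/17418240; ⇒ 3j(6 7 5; 5 -4 -1)² = 275/88179, sgn -1
B: Δ = 8!·4!·6!/19! = 1/174594420; Racah Σ t=4..7: t=4:+1/497664 t=5:−1/207360 t=6:+1/691200 t=7:−1/21772800 = -41/29030400; ⇒ 3j(6 7 5; -2 0 2)² = 11767/1385670, sgn +1
I_A²/I_B² = (275/88179)/(11767/1385670) = 30250/82369

30250/82369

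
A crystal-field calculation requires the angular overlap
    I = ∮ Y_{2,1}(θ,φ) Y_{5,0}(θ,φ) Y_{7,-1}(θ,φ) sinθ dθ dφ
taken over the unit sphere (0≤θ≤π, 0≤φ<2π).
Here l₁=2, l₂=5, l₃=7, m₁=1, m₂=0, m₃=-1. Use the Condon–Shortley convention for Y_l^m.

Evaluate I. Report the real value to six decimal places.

Checks pass: Σm=0; 14 even; l₃=7∈[3,7].
(2·2+1)(2·5+1)(2·7+1) = 825
Δ: 0! 4! 10! / 15! → 1/15015
sum: t=0:+1/57600 = 1/57600
3j²(2 5 7; 0 0 0) = Δ·Π!·Σ² = 21/715  (sign -1)
sum: t=0:+1/86400 = 1/86400
3j²(2 5 7; 1 0 -1) = Δ·Π!·Σ² = 16/715  (sign +1)
combine: 4πI² = 825·21/715·16/715 = 1008/1859
take √, sign -1: I = -0.20772350

-0.207724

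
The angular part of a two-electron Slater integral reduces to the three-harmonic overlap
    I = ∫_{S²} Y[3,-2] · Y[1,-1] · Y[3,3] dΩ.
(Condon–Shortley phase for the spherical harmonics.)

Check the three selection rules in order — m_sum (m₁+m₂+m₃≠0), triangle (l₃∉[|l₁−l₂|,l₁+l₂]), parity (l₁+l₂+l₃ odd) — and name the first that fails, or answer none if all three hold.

Σmᵢ = 0  ✓
l₃∈[|l₁−l₂|,l₁+l₂]=[2,4], have l₃=3  ✓
Σlᵢ = 7 ⇒ odd  ✗

parity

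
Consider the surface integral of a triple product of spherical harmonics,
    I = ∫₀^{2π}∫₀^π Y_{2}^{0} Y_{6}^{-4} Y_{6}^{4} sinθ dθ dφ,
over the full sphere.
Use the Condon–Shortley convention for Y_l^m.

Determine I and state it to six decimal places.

-0.022938

Checks pass: Σm=0; 14 even; l₃=6∈[4,8].
(2·2+1)(2·6+1)(2·6+1) = 845
Δ: 2! 2! 10! / 15! → 1/90090
sum: t=0:+1/69120 t=1:−1/14400 t=2:+1/69120 = -7/172800
3j²(2 6 6; 0 0 0) = Δ·Π!·Σ² = 14/715  (sign -1)
sum: t=0:+1/322560 t=1:−1/362880 t=2:+1/14515200 = 1/2419200
3j²(2 6 6; 0 -4 4) = Δ·Π!·Σ² = 2/5005  (sign +1)
combine: 4πI² = 845·14/715·2/5005 = 4/605
take √, sign -1: I = -0.02293757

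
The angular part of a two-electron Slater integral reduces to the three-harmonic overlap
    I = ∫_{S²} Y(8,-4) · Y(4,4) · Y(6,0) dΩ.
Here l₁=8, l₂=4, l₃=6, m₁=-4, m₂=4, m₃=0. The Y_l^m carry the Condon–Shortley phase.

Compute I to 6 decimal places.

-0.169682

Rules hold: Σm=0, L=18 even, 4≤6≤12.
N = 17·9·13 = 1989
Δ = 6!·10!·2!/19! = 1/23279256
Racah Σ t=2..4: t=2:+1/1658880 t=3:−1/518400 t=4:+1/1658880 = -1/1382400
⇒ 3j(8 4 6; 0 0 0)² = 504/46189, sgn -1
Racah Σ t=6..6: t=6:+1/24883200 = 1/24883200
⇒ 3j(8 4 6; -4 4 0)² = 70/4199, sgn +1
4πI² = N·(3j₀)²·(3jₘ)² = 317520/877591
I = -1·√(0.361809/4π) = -0.16968151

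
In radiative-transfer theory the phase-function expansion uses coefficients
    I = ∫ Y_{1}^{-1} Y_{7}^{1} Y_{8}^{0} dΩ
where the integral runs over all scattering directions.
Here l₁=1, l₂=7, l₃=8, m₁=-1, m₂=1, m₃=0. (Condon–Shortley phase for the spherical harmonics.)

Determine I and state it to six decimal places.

m-sum 0 ✓  L=16 even ✓  6≤8≤8 ✓
Π(2lᵢ+1) = 3×15×17 = 765
triangle coeff Δ(1,7,8) = 1/2040
Σ_t [0,0]: t=0:+1/25401600 = 1/25401600
(3j)²=8/255 [(1 7 8; 0 0 0)], sign=+1
Σ_t [0,0]: t=0:+1/58060800 = 1/58060800
(3j)²=7/510 [(1 7 8; -1 1 0)], sign=+1
⇒ 4πI² = 28/85
I = (+1)√(28/85/(4π)) = 0.16190663

0.161907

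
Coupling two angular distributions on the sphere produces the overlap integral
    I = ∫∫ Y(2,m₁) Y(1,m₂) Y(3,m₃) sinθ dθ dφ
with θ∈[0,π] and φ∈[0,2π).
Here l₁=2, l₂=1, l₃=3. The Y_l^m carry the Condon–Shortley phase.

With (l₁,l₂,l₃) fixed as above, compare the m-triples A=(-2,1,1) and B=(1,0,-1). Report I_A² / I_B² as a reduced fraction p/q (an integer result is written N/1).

1/8

Shared (l₁,l₂,l₃)=(2,1,3): N and (l;000)² cancel in I_A²/I_B².
A: Δ = 0!·4!·2!/7! = 1/105; Racah Σ t=0..0: t=0:+1/48 = 1/48; ⇒ 3j(2 1 3; -2 1 1)² = 1/105, sgn +1
B: Δ = 0!·4!·2!/7! = 1/105; Racah Σ t=0..0: t=0:+1/6 = 1/6; ⇒ 3j(2 1 3; 1 0 -1)² = 8/105, sgn +1
I_A²/I_B² = (1/105)/(8/105) = 1/8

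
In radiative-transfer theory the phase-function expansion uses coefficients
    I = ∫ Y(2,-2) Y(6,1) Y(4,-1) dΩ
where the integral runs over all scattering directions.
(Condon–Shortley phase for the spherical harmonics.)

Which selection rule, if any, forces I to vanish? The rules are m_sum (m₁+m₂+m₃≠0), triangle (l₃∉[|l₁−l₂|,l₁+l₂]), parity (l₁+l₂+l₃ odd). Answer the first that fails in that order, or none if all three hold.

azimuthal sum: -2 + 1 − 1 = -2  ✗
4 ≤ 4 ≤ 8 (triangle on l)
L = 2 + 6 + 4 = 12 (even)

m_sum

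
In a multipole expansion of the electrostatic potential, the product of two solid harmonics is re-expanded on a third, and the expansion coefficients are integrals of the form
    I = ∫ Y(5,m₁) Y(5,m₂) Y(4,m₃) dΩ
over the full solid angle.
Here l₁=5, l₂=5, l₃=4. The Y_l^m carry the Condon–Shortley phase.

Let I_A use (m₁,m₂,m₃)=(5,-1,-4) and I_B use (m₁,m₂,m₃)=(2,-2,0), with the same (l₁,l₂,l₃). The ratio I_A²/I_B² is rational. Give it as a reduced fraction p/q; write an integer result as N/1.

12/1

Shared (l₁,l₂,l₃)=(5,5,4): N and (l;000)² cancel in I_A²/I_B².
A: Δ = 6!·4!·4!/15! = 1/3153150; Racah Σ t=0..0: t=0:+1/414720 = 1/414720; ⇒ 3j(5 5 4; 5 -1 -4)² = 2/429, sgn +1
B: Δ = 6!·4!·4!/15! = 1/3153150; Racah Σ t=0..3: t=0:+1/25920 t=1:−1/1920 t=2:+1/1728 t=3:−1/20736 = 1/20736; ⇒ 3j(5 5 4; 2 -2 0)² = 1/2574, sgn +1
I_A²/I_B² = (2/429)/(1/2574) = 12/1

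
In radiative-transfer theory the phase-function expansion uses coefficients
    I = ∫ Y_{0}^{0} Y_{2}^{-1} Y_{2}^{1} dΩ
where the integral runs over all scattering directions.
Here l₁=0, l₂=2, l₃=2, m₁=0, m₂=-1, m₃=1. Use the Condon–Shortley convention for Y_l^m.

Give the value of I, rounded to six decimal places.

Checks pass: Σm=0; 4 even; l₃=2∈[2,2].
(2·0+1)(2·2+1)(2·2+1) = 25
Δ: 0! 0! 4! / 5! → 1/5
sum: t=0:+1/4 = 1/4
3j²(0 2 2; 0 0 0) = Δ·Π!·Σ² = 1/5  (sign +1)
sum: t=0:+1/6 = 1/6
3j²(0 2 2; 0 -1 1) = Δ·Π!·Σ² = 1/5  (sign -1)
combine: 4πI² = 25·1/5·1/5 = 1/1
take √, sign -1: I = -0.28209479

-0.282095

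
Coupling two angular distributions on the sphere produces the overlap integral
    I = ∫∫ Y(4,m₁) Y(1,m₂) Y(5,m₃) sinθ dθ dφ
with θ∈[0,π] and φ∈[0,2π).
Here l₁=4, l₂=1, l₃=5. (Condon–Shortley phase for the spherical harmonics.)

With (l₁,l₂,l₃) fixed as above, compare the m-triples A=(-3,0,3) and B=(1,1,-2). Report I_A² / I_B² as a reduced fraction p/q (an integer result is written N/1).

Shared (l₁,l₂,l₃)=(4,1,5): N and (l;000)² cancel in I_A²/I_B².
A: Δ = 0!·8!·2!/11! = 1/495; Racah Σ t=0..0: t=0:+1/5040 = 1/5040; ⇒ 3j(4 1 5; -3 0 3)² = 16/495, sgn +1
B: Δ = 0!·8!·2!/11! = 1/495; Racah Σ t=0..0: t=0:+1/1440 = 1/1440; ⇒ 3j(4 1 5; 1 1 -2)² = 7/165, sgn -1
I_A²/I_B² = (16/495)/(7/165) = 16/21

16/21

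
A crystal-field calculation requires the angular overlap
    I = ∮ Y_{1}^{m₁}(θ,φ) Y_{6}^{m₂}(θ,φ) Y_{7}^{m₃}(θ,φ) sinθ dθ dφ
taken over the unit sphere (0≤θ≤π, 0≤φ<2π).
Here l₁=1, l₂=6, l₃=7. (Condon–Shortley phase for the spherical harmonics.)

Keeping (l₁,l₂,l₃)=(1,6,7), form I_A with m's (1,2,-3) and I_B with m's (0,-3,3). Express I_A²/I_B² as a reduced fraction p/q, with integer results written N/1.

Shared (l₁,l₂,l₃)=(1,6,7): N and (l;000)² cancel in I_A²/I_B².
A: Δ = 0!·2!·12!/15! = 1/1365; Racah Σ t=0..0: t=0:+1/1935360 = 1/1935360; ⇒ 3j(1 6 7; 1 2 -3)² = 3/91, sgn +1
B: Δ = 0!·2!·12!/15! = 1/1365; Racah Σ t=0..0: t=0:+1/2177280 = 1/2177280; ⇒ 3j(1 6 7; 0 -3 3)² = 8/273, sgn +1
I_A²/I_B² = (3/91)/(8/273) = 9/8

9/8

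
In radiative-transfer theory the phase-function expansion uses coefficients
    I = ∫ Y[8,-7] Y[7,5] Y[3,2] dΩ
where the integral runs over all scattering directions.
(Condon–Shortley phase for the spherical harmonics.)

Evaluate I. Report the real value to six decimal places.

Rules hold: Σm=0, L=18 even, 1≤3≤15.
N = 17·15·7 = 1785
Δ = 12!·4!·2!/19! = 1/5290740
Racah Σ t=5..7: t=5:−1/7257600 t=6:+1/2073600 t=7:−1/7257600 = 1/4838400
⇒ 3j(8 7 3; 0 0 0)² = 252/20995, sgn -1
Racah Σ t=11..12: t=11:−1/958003200 t=12:+1/5748019200 = -1/1149603840
⇒ 3j(8 7 3; -7 5 2)² = 125/5814, sgn +1
4πI² = N·(3j₀)²·(3jₘ)² = 36750/79781
I = -1·√(0.460636/4π) = -0.19145821

-0.191458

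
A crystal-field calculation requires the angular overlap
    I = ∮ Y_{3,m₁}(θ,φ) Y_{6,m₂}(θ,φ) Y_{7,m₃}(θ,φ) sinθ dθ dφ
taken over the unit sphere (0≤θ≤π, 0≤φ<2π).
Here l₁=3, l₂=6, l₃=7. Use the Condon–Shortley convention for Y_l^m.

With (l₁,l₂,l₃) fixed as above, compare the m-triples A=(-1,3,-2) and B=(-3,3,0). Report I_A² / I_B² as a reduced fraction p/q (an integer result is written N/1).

1369/1260

Same 3,6,7: normalisation and zero-m 3j drop out of the ratio.
A: Δ: 2! 4! 10! / 17! → 1/2042040; sum: t=0:+1/17418240 t=1:−1/483840 t=2:+1/241920 = 37/17418240; 3j²(3 6 7; -1 3 -2) = Δ·Π!·Σ² = 1369/136136  (sign -1)
B: Δ: 2! 4! 10! / 17! → 1/2042040; sum: t=2:+1/1451520 = 1/1451520; 3j²(3 6 7; -3 3 0) = Δ·Π!·Σ² = 45/4862  (sign -1)
I_A²/I_B² = (1369/136136)/(45/4862) = 1369/1260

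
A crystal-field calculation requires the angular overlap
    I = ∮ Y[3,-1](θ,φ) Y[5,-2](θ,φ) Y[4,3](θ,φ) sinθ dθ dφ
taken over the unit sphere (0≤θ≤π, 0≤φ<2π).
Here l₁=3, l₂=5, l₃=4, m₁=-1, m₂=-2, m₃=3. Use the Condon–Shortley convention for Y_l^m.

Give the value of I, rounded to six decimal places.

-0.171363

m-sum 0 ✓  L=12 even ✓  2≤4≤8 ✓
Π(2lᵢ+1) = 7×11×9 = 693
triangle coeff Δ(3,5,4) = 1/180180
Σ_t [1,3]: t=1:−1/576 t=2:+1/144 t=3:−1/576 = 1/288
(3j)²=20/1001 [(3 5 4; 0 0 0)], sign=+1
Σ_t [2,3]: t=2:+1/960 t=3:−1/4320 = 7/8640
(3j)²=343/12870 [(3 5 4; -1 -2 3)], sign=-1
⇒ 4πI² = 686/1859
I = (-1)√(686/1859/(4π)) = -0.17136315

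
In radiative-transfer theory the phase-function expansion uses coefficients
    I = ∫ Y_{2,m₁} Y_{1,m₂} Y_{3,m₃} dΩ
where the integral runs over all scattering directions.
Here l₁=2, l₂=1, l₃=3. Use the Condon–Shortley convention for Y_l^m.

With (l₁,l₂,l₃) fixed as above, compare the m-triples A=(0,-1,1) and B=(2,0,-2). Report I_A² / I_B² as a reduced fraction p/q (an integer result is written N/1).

l's match ⇒ only the (l;m) 3-j factors differ between A and B.
A: triangle coeff Δ(2,1,3) = 1/105; Σ_t [0,0]: t=0:+1/8 = 1/8; (3j)²=2/35 [(2 1 3; 0 -1 1)], sign=+1
B: triangle coeff Δ(2,1,3) = 1/105; Σ_t [0,0]: t=0:+1/24 = 1/24; (3j)²=1/21 [(2 1 3; 2 0 -2)], sign=-1
I_A²/I_B² = (2/35)/(1/21) = 6/5

6/5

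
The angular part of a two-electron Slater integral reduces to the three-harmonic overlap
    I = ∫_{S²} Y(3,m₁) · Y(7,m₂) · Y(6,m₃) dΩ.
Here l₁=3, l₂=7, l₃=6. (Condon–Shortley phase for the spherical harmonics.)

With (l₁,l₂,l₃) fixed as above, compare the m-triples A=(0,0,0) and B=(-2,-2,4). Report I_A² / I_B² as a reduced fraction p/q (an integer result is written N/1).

441/500

l's match ⇒ only the (l;m) 3-j factors differ between A and B.
A: triangle coeff Δ(3,7,6) = 1/2042040; Σ_t [1,3]: t=1:−1/207360 t=2:+1/57600 t=3:−1/207360 = 1/129600; (3j)²=168/12155 [(3 7 6; 0 0 0)], sign=+1
B: triangle coeff Δ(3,7,6) = 1/2042040; Σ_t [3,4]: t=3:−1/967680 t=4:+1/8709120 = -1/1088640; (3j)²=800/51051 [(3 7 6; -2 -2 4)], sign=-1
I_A²/I_B² = (168/12155)/(800/51051) = 441/500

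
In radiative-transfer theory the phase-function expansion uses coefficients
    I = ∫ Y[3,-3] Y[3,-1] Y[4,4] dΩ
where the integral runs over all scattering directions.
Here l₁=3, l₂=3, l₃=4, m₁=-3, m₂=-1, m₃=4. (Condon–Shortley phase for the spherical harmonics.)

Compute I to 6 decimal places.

-0.166198

m-sum 0 ✓  L=10 even ✓  0≤4≤6 ✓
Π(2lᵢ+1) = 7×7×9 = 441
triangle coeff Δ(3,3,4) = 1/34650
Σ_t [0,2]: t=0:+1/72 t=1:−1/16 t=2:+1/72 = -5/144
(3j)²=2/77 [(3 3 4; 0 0 0)], sign=-1
Σ_t [2,2]: t=2:+1/1152 = 1/1152
(3j)²=1/33 [(3 3 4; -3 -1 4)], sign=+1
⇒ 4πI² = 42/121
I = (-1)√(42/121/(4π)) = -0.16619847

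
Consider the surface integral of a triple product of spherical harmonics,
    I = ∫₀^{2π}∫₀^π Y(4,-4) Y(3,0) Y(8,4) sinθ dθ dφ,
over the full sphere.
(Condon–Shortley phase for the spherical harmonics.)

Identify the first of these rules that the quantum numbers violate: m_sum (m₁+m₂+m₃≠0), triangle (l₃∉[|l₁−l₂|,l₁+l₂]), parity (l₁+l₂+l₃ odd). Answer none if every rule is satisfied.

m₁+m₂+m₃ = -4 + 0 + 4 = 0  ✓
triangle: |4−3|=1 ≤ l₃=8 ≤ 4+3=7  ✗
parity: l₁+l₂+l₃ = 15 is odd

triangle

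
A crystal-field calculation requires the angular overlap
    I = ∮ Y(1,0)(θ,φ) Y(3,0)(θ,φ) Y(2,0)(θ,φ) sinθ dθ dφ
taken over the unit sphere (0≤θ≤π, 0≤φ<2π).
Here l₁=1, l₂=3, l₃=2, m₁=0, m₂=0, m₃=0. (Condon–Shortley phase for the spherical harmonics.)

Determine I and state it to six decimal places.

Rules hold: Σm=0, L=6 even, 2≤2≤4.
N = 3·7·5 = 105
Δ = 2!·0!·4!/7! = 1/105
Racah Σ t=1..1: t=1:−1/4 = -1/4
⇒ 3j(1 3 2; 0 0 0)² = 3/35, sgn -1
(m-triple is (0,0,0) — same symbol as above.)
4πI² = N·(3j₀)²·(3jₘ)² = 27/35
I = +1·√(0.771429/4π) = 0.24776670

0.247767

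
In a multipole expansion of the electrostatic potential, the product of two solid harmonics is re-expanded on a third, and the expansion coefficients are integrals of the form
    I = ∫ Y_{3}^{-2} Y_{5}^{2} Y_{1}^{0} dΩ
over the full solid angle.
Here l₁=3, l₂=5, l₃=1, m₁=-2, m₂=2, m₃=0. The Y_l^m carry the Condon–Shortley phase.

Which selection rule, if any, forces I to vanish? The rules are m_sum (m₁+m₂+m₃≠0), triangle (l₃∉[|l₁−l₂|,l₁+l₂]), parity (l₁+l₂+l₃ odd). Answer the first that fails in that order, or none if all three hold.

triangle

Σmᵢ = 0  ✓
l₃∈[|l₁−l₂|,l₁+l₂]=[2,8], have l₃=1  ✗
Σlᵢ = 9 ⇒ odd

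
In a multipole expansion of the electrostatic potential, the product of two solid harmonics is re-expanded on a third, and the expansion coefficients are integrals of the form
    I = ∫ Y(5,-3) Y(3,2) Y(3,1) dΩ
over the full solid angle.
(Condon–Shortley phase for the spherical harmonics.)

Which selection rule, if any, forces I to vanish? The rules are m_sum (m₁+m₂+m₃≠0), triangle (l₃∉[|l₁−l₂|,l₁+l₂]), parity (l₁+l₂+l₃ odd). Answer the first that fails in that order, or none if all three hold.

m₁+m₂+m₃ = -3 + 2 + 1 = 0  ✓
triangle: |5−3|=2 ≤ l₃=3 ≤ 5+3=8  ✓
parity: l₁+l₂+l₃ = 11 is odd  ✗

parity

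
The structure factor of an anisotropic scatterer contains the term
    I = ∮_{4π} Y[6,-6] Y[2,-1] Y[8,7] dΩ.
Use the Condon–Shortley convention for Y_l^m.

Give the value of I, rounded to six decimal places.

-0.181017

m-sum 0 ✓  L=16 even ✓  4≤8≤8 ✓
Π(2lᵢ+1) = 13×5×17 = 1105
triangle coeff Δ(6,2,8) = 1/30940
Σ_t [0,0]: t=0:+1/2073600 = 1/2073600
(3j)²=28/1105 [(6 2 8; 0 0 0)], sign=+1
Σ_t [0,0]: t=0:+1/2874009600 = 1/2874009600
(3j)²=1/68 [(6 2 8; -6 -1 7)], sign=-1
⇒ 4πI² = 7/17
I = (-1)√(7/17/(4π)) = -0.18101711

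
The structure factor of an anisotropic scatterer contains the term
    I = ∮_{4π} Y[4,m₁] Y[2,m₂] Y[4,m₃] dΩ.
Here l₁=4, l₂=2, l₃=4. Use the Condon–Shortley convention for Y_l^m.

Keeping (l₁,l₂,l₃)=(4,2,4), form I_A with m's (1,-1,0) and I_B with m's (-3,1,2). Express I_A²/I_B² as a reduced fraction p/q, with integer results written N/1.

2/35

Shared (l₁,l₂,l₃)=(4,2,4): N and (l;000)² cancel in I_A²/I_B².
A: Δ = 2!·6!·2!/11! = 1/13860; Racah Σ t=0..1: t=0:+1/72 t=1:−1/96 = 1/288; ⇒ 3j(4 2 4; 1 -1 0)² = 1/462, sgn +1
B: Δ = 2!·6!·2!/11! = 1/13860; Racah Σ t=1..2: t=1:−1/1440 t=2:+1/240 = 1/288; ⇒ 3j(4 2 4; -3 1 2)² = 5/132, sgn +1
I_A²/I_B² = (1/462)/(5/132) = 2/35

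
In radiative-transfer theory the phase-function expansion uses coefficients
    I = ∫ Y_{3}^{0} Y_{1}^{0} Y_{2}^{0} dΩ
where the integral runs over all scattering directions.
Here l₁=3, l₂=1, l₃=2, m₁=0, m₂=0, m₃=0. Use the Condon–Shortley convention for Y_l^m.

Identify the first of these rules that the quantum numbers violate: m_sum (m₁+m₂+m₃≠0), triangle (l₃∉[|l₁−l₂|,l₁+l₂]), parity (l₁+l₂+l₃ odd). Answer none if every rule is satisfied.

none

m₁+m₂+m₃ = 0 + 0 + 0 = 0  ✓
triangle: |3−1|=2 ≤ l₃=2 ≤ 3+1=4  ✓
parity: l₁+l₂+l₃ = 6 is even  ✓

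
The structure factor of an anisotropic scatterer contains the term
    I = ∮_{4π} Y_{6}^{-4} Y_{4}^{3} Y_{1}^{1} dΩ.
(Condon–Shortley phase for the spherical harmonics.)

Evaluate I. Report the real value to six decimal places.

0.000000

triangle: need 2≤l₃≤10, have 1; I=0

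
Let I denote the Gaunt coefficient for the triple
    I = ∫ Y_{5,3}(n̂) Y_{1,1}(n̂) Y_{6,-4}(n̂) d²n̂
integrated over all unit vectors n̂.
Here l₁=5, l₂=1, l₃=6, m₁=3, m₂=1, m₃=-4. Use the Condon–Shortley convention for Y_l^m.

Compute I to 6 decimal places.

m-sum 0 ✓  L=12 even ✓  4≤6≤6 ✓
Π(2lᵢ+1) = 11×3×13 = 429
triangle coeff Δ(5,1,6) = 1/858
Σ_t [0,0]: t=0:+1/14400 = 1/14400
(3j)²=6/143 [(5 1 6; 0 0 0)], sign=+1
Σ_t [0,0]: t=0:+1/161280 = 1/161280
(3j)²=15/286 [(5 1 6; 3 1 -4)], sign=+1
⇒ 4πI² = 135/143
I = (+1)√(135/143/(4π)) = 0.27409047

0.274090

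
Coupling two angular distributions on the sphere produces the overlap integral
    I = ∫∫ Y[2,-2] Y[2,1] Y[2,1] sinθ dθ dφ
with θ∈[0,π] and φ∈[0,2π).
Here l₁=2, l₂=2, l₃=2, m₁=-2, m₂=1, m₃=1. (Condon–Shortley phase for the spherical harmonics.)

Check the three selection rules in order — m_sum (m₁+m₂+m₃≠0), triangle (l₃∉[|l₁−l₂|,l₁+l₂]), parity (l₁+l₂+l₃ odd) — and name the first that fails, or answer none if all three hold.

none

m₁+m₂+m₃ = -2 + 1 + 1 = 0  ✓
triangle: |2−2|=0 ≤ l₃=2 ≤ 2+2=4  ✓
parity: l₁+l₂+l₃ = 6 is even  ✓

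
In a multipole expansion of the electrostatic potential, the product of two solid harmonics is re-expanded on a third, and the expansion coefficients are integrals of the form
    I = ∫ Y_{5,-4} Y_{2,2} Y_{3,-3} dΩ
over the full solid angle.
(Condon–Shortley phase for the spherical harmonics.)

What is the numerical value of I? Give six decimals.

0.000000

m-sum = -4 + 2 − 3 = -5 ≠ 0 ⇒ I = 0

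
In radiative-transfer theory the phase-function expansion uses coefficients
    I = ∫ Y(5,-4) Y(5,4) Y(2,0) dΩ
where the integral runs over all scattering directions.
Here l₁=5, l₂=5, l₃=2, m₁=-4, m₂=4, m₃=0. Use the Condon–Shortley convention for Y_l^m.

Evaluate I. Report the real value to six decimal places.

m-sum 0 ✓  L=12 even ✓  0≤2≤10 ✓
Π(2lᵢ+1) = 11×11×5 = 605
triangle coeff Δ(5,5,2) = 1/38610
Σ_t [3,5]: t=3:−1/2880 t=4:+1/576 t=5:−1/2880 = 1/960
(3j)²=10/429 [(5 5 2; 0 0 0)], sign=+1
Σ_t [7,8]: t=7:−1/20160 t=8:+1/40320 = -1/40320
(3j)²=6/715 [(5 5 2; -4 4 0)], sign=-1
⇒ 4πI² = 20/169
I = (-1)√(20/169/(4π)) = -0.09704356

-0.097044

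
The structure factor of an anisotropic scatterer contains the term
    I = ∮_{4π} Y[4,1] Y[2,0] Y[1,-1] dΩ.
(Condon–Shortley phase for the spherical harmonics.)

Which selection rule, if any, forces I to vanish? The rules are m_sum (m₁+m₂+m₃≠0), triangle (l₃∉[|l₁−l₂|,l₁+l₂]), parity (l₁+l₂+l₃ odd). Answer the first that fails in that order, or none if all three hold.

triangle

m₁+m₂+m₃ = 1 + 0 − 1 = 0  ✓
triangle: |4−2|=2 ≤ l₃=1 ≤ 4+2=6  ✗
parity: l₁+l₂+l₃ = 7 is odd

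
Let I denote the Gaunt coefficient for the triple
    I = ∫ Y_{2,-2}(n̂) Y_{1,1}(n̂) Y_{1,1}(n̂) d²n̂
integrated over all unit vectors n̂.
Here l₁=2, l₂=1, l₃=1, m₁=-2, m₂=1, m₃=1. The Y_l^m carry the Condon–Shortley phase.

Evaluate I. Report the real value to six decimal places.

0.309019

m-sum 0 ✓  L=4 even ✓  1≤1≤3 ✓
Π(2lᵢ+1) = 5×3×3 = 45
triangle coeff Δ(2,1,1) = 1/30
Σ_t [1,1]: t=1:−1/1 = -1/1
(3j)²=2/15 [(2 1 1; 0 0 0)], sign=+1
Σ_t [2,2]: t=2:+1/4 = 1/4
(3j)²=1/5 [(2 1 1; -2 1 1)], sign=+1
⇒ 4πI² = 6/5
I = (+1)√(6/5/(4π)) = 0.30901936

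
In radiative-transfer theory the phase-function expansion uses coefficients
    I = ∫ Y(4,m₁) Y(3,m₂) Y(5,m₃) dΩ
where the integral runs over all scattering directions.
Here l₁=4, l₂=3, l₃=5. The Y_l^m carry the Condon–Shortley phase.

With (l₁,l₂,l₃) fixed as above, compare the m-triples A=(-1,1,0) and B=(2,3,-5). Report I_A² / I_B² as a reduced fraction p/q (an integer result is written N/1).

Shared (l₁,l₂,l₃)=(4,3,5): N and (l;000)² cancel in I_A²/I_B².
A: Δ = 2!·6!·4!/13! = 1/180180; Racah Σ t=0..2: t=0:+1/5760 t=1:−1/288 t=2:+1/288 = 1/5760; ⇒ 3j(4 3 5; -1 1 0)² = 1/12012, sgn -1
B: Δ = 2!·6!·4!/13! = 1/180180; Racah Σ t=2..2: t=2:+1/34560 = 1/34560; ⇒ 3j(4 3 5; 2 3 -5)² = 5/286, sgn +1
I_A²/I_B² = (1/12012)/(5/286) = 1/210

1/210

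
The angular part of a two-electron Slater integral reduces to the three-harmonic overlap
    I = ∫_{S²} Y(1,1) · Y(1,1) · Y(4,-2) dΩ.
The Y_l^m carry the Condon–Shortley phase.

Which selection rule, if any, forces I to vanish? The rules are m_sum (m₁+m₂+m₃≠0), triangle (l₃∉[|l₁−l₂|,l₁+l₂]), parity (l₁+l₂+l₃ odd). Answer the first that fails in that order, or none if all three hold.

m₁+m₂+m₃ = 1 + 1 − 2 = 0  ✓
triangle: |1−1|=0 ≤ l₃=4 ≤ 1+1=2  ✗
parity: l₁+l₂+l₃ = 6 is even

triangle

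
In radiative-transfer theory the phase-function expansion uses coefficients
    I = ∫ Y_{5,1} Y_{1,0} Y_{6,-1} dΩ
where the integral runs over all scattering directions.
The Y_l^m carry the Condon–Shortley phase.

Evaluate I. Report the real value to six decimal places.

Checks pass: Σm=0; 12 even; l₃=6∈[4,6].
(2·5+1)(2·1+1)(2·6+1) = 429
Δ: 0! 10! 2! / 13! → 1/858
sum: t=0:+1/14400 = 1/14400
3j²(5 1 6; 0 0 0) = Δ·Π!·Σ² = 6/143  (sign +1)
sum: t=0:+1/17280 = 1/17280
3j²(5 1 6; 1 0 -1) = Δ·Π!·Σ² = 35/858  (sign -1)
combine: 4πI² = 429·6/143·35/858 = 105/143
take √, sign -1: I = -0.24172507

-0.241725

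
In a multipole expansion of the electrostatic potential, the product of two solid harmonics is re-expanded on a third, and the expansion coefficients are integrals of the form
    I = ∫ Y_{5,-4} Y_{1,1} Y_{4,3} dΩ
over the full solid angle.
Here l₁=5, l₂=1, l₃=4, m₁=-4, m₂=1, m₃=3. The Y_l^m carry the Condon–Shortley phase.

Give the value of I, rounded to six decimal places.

Rules hold: Σm=0, L=10 even, 4≤4≤6.
N = 11·3·9 = 297
Δ = 2!·8!·0!/11! = 1/495
Racah Σ t=1..1: t=1:−1/576 = -1/576
⇒ 3j(5 1 4; 0 0 0)² = 5/99, sgn -1
Racah Σ t=2..2: t=2:+1/10080 = 1/10080
⇒ 3j(5 1 4; -4 1 3)² = 4/55, sgn -1
4πI² = N·(3j₀)²·(3jₘ)² = 12/11
I = +1·√(1.09091/4π) = 0.29463840

0.294638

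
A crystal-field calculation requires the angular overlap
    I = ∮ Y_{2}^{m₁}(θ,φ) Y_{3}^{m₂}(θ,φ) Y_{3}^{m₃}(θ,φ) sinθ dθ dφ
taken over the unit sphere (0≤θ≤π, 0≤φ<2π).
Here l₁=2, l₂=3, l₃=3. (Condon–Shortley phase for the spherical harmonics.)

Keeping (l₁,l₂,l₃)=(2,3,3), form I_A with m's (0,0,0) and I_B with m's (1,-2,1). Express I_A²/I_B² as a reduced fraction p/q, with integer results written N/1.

16/15

l's match ⇒ only the (l;m) 3-j factors differ between A and B.
A: triangle coeff Δ(2,3,3) = 1/3780; Σ_t [0,2]: t=0:+1/24 t=1:−1/4 t=2:+1/24 = -1/6; (3j)²=4/105 [(2 3 3; 0 0 0)], sign=+1
B: triangle coeff Δ(2,3,3) = 1/3780; Σ_t [0,1]: t=0:+1/12 t=1:−1/48 = 1/16; (3j)²=1/28 [(2 3 3; 1 -2 1)], sign=+1
I_A²/I_B² = (4/105)/(1/28) = 16/15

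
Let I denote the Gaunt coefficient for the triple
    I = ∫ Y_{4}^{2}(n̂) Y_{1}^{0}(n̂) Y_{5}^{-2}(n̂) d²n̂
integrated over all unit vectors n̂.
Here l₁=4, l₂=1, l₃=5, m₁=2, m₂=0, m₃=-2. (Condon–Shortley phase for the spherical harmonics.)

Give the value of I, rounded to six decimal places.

Checks pass: Σm=0; 10 even; l₃=5∈[3,5].
(2·4+1)(2·1+1)(2·5+1) = 297
Δ: 0! 8! 2! / 11! → 1/495
sum: t=0:+1/576 = 1/576
3j²(4 1 5; 0 0 0) = Δ·Π!·Σ² = 5/99  (sign -1)
sum: t=0:+1/1440 = 1/1440
3j²(4 1 5; 2 0 -2) = Δ·Π!·Σ² = 7/165  (sign -1)
combine: 4πI² = 297·5/99·7/165 = 7/11
take √, sign +1: I = 0.22503380

0.225034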